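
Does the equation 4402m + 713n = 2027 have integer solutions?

no

gcd(4402, 713) = 31.
31 does not divide 2027 (remainder 12), so no integer solutions.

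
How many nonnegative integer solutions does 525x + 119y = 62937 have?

gcd(525, 119) = 7  (525 = 4·119 + 49, 119 = 2·49 + 21, 49 = 2·21 + 7, 21 = 3·7).
Back-substituting, 525·(5) + 119·(-22) = 7.
Scale by 8991: one solution is (44955, -197802). Reduce x mod 17: (7, 498).
General: x = 7 + 17t, y = 498 - 75t.
x ≥ 0 ⇒ t ≥ 0; y ≥ 0 ⇒ t ≤ 6. So t ∈ [0, 6]: 7 solutions.

7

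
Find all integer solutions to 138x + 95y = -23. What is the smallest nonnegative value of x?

79

gcd(138, 95) = 1.
1 divides -23, so solutions exist.
By Bézout, 138*(42) + 95*(-61) = 1.
Scale by -23/1 = -23: (x₀, y₀) = (-966, 1403).
General solution: x = -966 + 95t, y = 1403 - 138t for integer t.
x ≥ 0: smallest is -966 mod 95 = 79 (at t = 11), with y = -115.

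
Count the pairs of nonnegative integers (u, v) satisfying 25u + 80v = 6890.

gcd(80, 25):
  80 = 3·25 + 5
  25 = 5·5
so gcd(80, 25) = 5.
Back-substitute for Bézout coefficients:
  5 = 80 - 3·25
  ... = 25·(-3) + 80·(1)
Scale by 1378: one solution is (-4134, 1378). Reduce u mod 16: (10, 83).
General: u = 10 + 16t, v = 83 - 5t.
u ≥ 0 ⇒ t ≥ 0; v ≥ 0 ⇒ t ≤ 16. So t ∈ [0, 16]: 17 solutions.

17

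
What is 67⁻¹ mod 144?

gcd(144, 67) = 1  (144 = 2·67 + 10, 67 = 6·10 + 7, 10 = 1·7 + 3, 7 = 2·3 + 1, 3 = 3·1).
Back-substituting, 67·(43) + 144·(-20) = 1.
So 67·43 ≡ 1 (mod 144), and 43 mod 144 = 43.

43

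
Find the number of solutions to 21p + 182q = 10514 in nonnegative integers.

gcd(182, 21) = 7  (182 = 8*21 + 14, 21 = 1*14 + 7, 14 = 2*7).
Back-substituting, 21*(9) + 182*(-1) = 7.
Scale by 1502: one solution is (13518, -1502). Reduce p mod 26: (24, 55).
General: p = 24 + 26t, q = 55 - 3t.
p ≥ 0 ⇒ t ≥ 0; q ≥ 0 ⇒ t ≤ 18. So t ∈ [0, 18]: 19 solutions.

19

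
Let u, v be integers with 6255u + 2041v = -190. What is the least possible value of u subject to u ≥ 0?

gcd(6255, 2041):
  6255 = 3×2041 + 132
  2041 = 15×132 + 61
  132 = 2×61 + 10
  61 = 6×10 + 1
  10 = 10×1
so gcd(6255, 2041) = 1.
1 divides -190, so solutions exist.
Back-substitute for Bézout coefficients:
  1 = 61 - 6×10
  ... = 6255×(-201) + 2041×(616)
Scale by -190/1 = -190: (u₀, v₀) = (38190, -117040).
General solution: u = 38190 + 2041t, v = -117040 - 6255t for integer t.
u ≥ 0: smallest is 38190 mod 2041 = 1452 (at t = -18), with v = -4450.

1452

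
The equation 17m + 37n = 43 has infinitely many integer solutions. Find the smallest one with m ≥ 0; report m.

33

gcd(37, 17) = 1.
1 divides 43, so solutions exist.
By Bézout, 17·(-13) + 37·(6) = 1.
Scale by 43/1 = 43: (m₀, n₀) = (-559, 258).
General solution: m = -559 + 37t, n = 258 - 17t for integer t.
m ≥ 0: smallest is -559 mod 37 = 33 (at t = 16), with n = -14.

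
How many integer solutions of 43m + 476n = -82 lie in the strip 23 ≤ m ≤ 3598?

gcd(476, 43) = 1.
By Bézout, 43*(155) + 476*(-14) = 1.
Particular solution: (142, -13).
General solution: m = 142 + 476t, n = -13 - 43t for integer t.
23 ≤ 142 + 476t ≤ 3598 gives t ∈ [0, 7], which is 8 values.

8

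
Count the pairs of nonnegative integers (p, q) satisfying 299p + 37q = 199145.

18

gcd(299, 37) = 1.
By Bézout, 299×(-12) + 37×(97) = 1.
One solution: (16, 5253).
General: p = 16 + 37t, q = 5253 - 299t.
p ≥ 0 ⇒ t ≥ 0; q ≥ 0 ⇒ t ≤ 17. So t ∈ [0, 17]: 18 solutions.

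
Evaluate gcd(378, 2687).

1

gcd(2687, 378):
  2687 = 7×378 + 41
  378 = 9×41 + 9
  41 = 4×9 + 5
  9 = 1×5 + 4
  5 = 1×4 + 1
  4 = 4×1
so gcd(2687, 378) = 1.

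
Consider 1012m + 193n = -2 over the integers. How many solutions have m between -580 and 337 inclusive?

4

gcd(1012, 193) = 1.
By Bézout, 1012*(-78) + 193*(409) = 1.
Particular solution: (156, -818).
General solution: m = 156 + 193t, n = -818 - 1012t for integer t.
-580 ≤ 156 + 193t ≤ 337 gives t ∈ [-3, 0], which is 4 values.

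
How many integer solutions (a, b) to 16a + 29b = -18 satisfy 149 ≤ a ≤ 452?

gcd(29, 16) = 1  (29 = 1×16 + 13, 16 = 1×13 + 3, 13 = 4×3 + 1, 3 = 3×1).
Back-substituting, 16×(-9) + 29×(5) = 1.
Scale by -18: particular solution (162, -90); reduce a mod 29: (17, -10).
General solution: a = 17 + 29t, b = -10 - 16t for integer t.
149 ≤ 17 + 29t ≤ 452 gives t ∈ [5, 15], which is 11 values.

11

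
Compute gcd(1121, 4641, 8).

gcd(4641, 1121) = 1.
gcd(1, 8) = 1.

1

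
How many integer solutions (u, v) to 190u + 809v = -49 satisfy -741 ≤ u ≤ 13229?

17

gcd(809, 190) = 1.
By Bézout, 190·(132) + 809·(-31) = 1.
Particular solution: (4, -1).
General solution: u = 4 + 809t, v = -1 - 190t for integer t.
-741 ≤ 4 + 809t ≤ 13229 gives t ∈ [0, 16], which is 17 values.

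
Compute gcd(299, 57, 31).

1

gcd(299, 57):
  299 = 5·57 + 14
  57 = 4·14 + 1
  14 = 14·1
so gcd(299, 57) = 1.
gcd(1, 31) = 1.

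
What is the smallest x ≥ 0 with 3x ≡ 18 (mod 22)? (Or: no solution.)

gcd(22, 3) = 1  (22 = 7*3 + 1, 3 = 3*1).
1 divides 18, so solutions exist.
Back-substituting, 3*(-7) + 22*(1) = 1.
So 3*(-7) ≡ 1 (mod 22); multiply by 18: x ≡ -126 (mod 22).
Smallest nonnegative: x = -126 mod 22 = 6.

6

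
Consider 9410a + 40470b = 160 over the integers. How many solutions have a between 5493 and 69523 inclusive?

15

gcd(40470, 9410) = 10  (40470 = 4×9410 + 2830, 9410 = 3×2830 + 920, 2830 = 3×920 + 70, 920 = 13×70 + 10, 70 = 7×10).
Back-substituting, 9410×(572) + 40470×(-133) = 10.
Scale by 16: particular solution (9152, -2128); reduce a mod 4047: (1058, -246).
General solution: a = 1058 + 4047t, b = -246 - 941t for integer t.
5493 ≤ 1058 + 4047t ≤ 69523 gives t ∈ [2, 16], which is 15 values.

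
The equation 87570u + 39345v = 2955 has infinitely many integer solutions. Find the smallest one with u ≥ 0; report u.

1653

gcd(87570, 39345) = 15.
15 divides 2955, so solutions exist.
By Bézout, 87570×(288) + 39345×(-641) = 15.
Scale by 2955/15 = 197: (u₀, v₀) = (56736, -126277).
General solution: u = 56736 + 2623t, v = -126277 - 5838t for integer t.
u ≥ 0: smallest is 56736 mod 2623 = 1653 (at t = -21), with v = -3679.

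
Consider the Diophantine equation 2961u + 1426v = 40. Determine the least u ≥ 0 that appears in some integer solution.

576

gcd(2961, 1426) = 1  (2961 = 2×1426 + 109, 1426 = 13×109 + 9, 109 = 12×9 + 1, 9 = 9×1).
1 divides 40, so solutions exist.
Back-substituting, 2961×(157) + 1426×(-326) = 1.
Scale by 40/1 = 40: (u₀, v₀) = (6280, -13040).
General solution: u = 6280 + 1426t, v = -13040 - 2961t for integer t.
u ≥ 0: smallest is 6280 mod 1426 = 576 (at t = -4), with v = -1196.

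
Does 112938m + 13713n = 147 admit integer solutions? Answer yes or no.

gcd(112938, 13713) = 21.
21 divides 147, so integer solutions exist.

yes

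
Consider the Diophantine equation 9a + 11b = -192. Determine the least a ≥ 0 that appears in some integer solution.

8

gcd(11, 9):
  11 = 1×9 + 2
  9 = 4×2 + 1
  2 = 2×1
so gcd(11, 9) = 1.
1 divides -192, so solutions exist.
Back-substitute for Bézout coefficients:
  1 = 9 - 4×2
  ... = 9×(5) + 11×(-4)
Scale by -192/1 = -192: (a₀, b₀) = (-960, 768).
General solution: a = -960 + 11t, b = 768 - 9t for integer t.
a ≥ 0: smallest is -960 mod 11 = 8 (at t = 88), with b = -24.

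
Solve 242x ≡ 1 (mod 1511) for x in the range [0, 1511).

256

gcd(1511, 242) = 1.
By Bézout, 242·(256) + 1511·(-41) = 1.
So 242·256 ≡ 1 (mod 1511), and 256 mod 1511 = 256.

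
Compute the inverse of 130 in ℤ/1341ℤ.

gcd(1341, 130) = 1  (1341 = 10×130 + 41, 130 = 3×41 + 7, 41 = 5×7 + 6, 7 = 1×6 + 1, 6 = 6×1).
Back-substituting, 130×(196) + 1341×(-19) = 1.
So 130×196 ≡ 1 (mod 1341), and 196 mod 1341 = 196.

196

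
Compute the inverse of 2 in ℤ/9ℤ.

gcd(9, 2):
  9 = 4×2 + 1
  2 = 2×1
so gcd(9, 2) = 1.
Back-substitute for Bézout coefficients:
  1 = 9 - 4×2
  ... = 2×(-4) + 9×(1)
So 2×-4 ≡ 1 (mod 9), and -4 mod 9 = 5.

5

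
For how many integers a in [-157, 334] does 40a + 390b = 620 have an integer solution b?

12

gcd(390, 40):
  390 = 9·40 + 30
  40 = 1·30 + 10
  30 = 3·10
so gcd(390, 40) = 10.
Back-substitute for Bézout coefficients:
  10 = 40 - 1·30
  ... = 40·(10) + 390·(-1)
Scale by 62: particular solution (620, -62); reduce a mod 39: (35, -2).
General solution: a = 35 + 39t, b = -2 - 4t for integer t.
-157 ≤ 35 + 39t ≤ 334 gives t ∈ [-4, 7], which is 12 values.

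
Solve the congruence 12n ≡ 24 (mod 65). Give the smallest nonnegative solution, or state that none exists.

gcd(65, 12):
  65 = 5×12 + 5
  12 = 2×5 + 2
  5 = 2×2 + 1
  2 = 2×1
so gcd(65, 12) = 1.
1 divides 24, so solutions exist.
Back-substitute for Bézout coefficients:
  1 = 5 - 2×2
  ... = 12×(-27) + 65×(5)
So 12×(-27) ≡ 1 (mod 65); multiply by 24: n ≡ -648 (mod 65).
Smallest nonnegative: n = -648 mod 65 = 2.

2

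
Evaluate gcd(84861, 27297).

gcd(84861, 27297):
  84861 = 3·27297 + 2970
  27297 = 9·2970 + 567
  2970 = 5·567 + 135
  567 = 4·135 + 27
  135 = 5·27
so gcd(84861, 27297) = 27.

27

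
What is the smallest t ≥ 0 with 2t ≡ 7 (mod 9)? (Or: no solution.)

gcd(9, 2):
  9 = 4·2 + 1
  2 = 2·1
so gcd(9, 2) = 1.
1 divides 7, so solutions exist.
Back-substitute for Bézout coefficients:
  1 = 9 - 4·2
  ... = 2·(-4) + 9·(1)
So 2·(-4) ≡ 1 (mod 9); multiply by 7: t ≡ -28 (mod 9).
Smallest nonnegative: t = -28 mod 9 = 8.

8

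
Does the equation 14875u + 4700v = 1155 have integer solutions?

no

gcd(14875, 4700) = 25  (14875 = 3×4700 + 775, 4700 = 6×775 + 50, 775 = 15×50 + 25, 50 = 2×25).
25 does not divide 1155 (remainder 5), so no integer solutions.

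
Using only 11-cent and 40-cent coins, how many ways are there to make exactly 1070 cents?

Need nonnegative integers with 11j + 40k = 1070.
gcd(11, 40) = 1, and 11·(11) + 40·(-3) = 1.
So (j₀, k₀) = (11770, -3210); general j = 11770 + 40t, k = -3210 - 11t.
j ≥ 0 ⇒ t ≥ -294; k ≥ 0 ⇒ t ≤ -292. That's 3 values of t.

3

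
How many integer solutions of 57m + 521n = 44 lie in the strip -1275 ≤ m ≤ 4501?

11

gcd(521, 57):
  521 = 9·57 + 8
  57 = 7·8 + 1
  8 = 8·1
so gcd(521, 57) = 1.
Back-substitute for Bézout coefficients:
  1 = 57 - 7·8
  ... = 57·(64) + 521·(-7)
Scale by 44: particular solution (2816, -308); reduce m mod 521: (211, -23).
General solution: m = 211 + 521t, n = -23 - 57t for integer t.
-1275 ≤ 211 + 521t ≤ 4501 gives t ∈ [-2, 8], which is 11 values.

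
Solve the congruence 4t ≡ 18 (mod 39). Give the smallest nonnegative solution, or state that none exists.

gcd(39, 4) = 1  (39 = 9·4 + 3, 4 = 1·3 + 1, 3 = 3·1).
1 divides 18, so solutions exist.
Back-substituting, 4·(10) + 39·(-1) = 1.
So 4·(10) ≡ 1 (mod 39); multiply by 18: t ≡ 180 (mod 39).
Smallest nonnegative: t = 180 mod 39 = 24.

24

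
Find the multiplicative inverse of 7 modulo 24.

7

gcd(24, 7) = 1  (24 = 3·7 + 3, 7 = 2·3 + 1, 3 = 3·1).
Back-substituting, 7·(7) + 24·(-2) = 1.
So 7·7 ≡ 1 (mod 24), and 7 mod 24 = 7.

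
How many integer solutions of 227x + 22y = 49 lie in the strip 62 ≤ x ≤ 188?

6

gcd(227, 22) = 1.
By Bézout, 227·(-3) + 22·(31) = 1.
Particular solution: (7, -70).
General solution: x = 7 + 22t, y = -70 - 227t for integer t.
62 ≤ 7 + 22t ≤ 188 gives t ∈ [3, 8], which is 6 values.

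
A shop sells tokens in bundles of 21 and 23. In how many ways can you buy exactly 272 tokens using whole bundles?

1

Need nonnegative integers with 21j + 23k = 272.
gcd(21, 23) = 1, and 21·(11) + 23·(-10) = 1.
So (j₀, k₀) = (2992, -2720); general j = 2992 + 23t, k = -2720 - 21t.
j ≥ 0 ⇒ t ≥ -130; k ≥ 0 ⇒ t ≤ -130. That's 1 value of t.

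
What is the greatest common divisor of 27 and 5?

1

gcd(27, 5):
  27 = 5×5 + 2
  5 = 2×2 + 1
  2 = 2×1
so gcd(27, 5) = 1.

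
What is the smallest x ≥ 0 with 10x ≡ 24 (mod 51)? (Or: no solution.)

33

gcd(51, 10) = 1  (51 = 5*10 + 1, 10 = 10*1).
1 divides 24, so solutions exist.
Back-substituting, 10*(-5) + 51*(1) = 1.
So 10*(-5) ≡ 1 (mod 51); multiply by 24: x ≡ -120 (mod 51).
Smallest nonnegative: x = -120 mod 51 = 33.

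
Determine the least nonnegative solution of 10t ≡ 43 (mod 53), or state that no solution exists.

gcd(53, 10) = 1.
1 divides 43, so solutions exist.
By Bézout, 10*(16) + 53*(-3) = 1.
So 10*(16) ≡ 1 (mod 53); multiply by 43: t ≡ 688 (mod 53).
Smallest nonnegative: t = 688 mod 53 = 52.

52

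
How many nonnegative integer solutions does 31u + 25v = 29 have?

0

gcd(31, 25):
  31 = 1*25 + 6
  25 = 4*6 + 1
  6 = 6*1
so gcd(31, 25) = 1.
Back-substitute for Bézout coefficients:
  1 = 25 - 4*6
  ... = 31*(-4) + 25*(5)
Scale by 29: one solution is (-116, 145). Reduce u mod 25: (9, -10).
General: u = 9 + 25t, v = -10 - 31t.
u ≥ 0 ⇒ t ≥ 0; v ≥ 0 ⇒ t ≤ -1. So t ∈ [0, -1]: 0 solutions.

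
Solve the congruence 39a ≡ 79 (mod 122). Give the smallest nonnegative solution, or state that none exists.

99

gcd(122, 39) = 1.
1 divides 79, so solutions exist.
By Bézout, 39·(-25) + 122·(8) = 1.
So 39·(-25) ≡ 1 (mod 122); multiply by 79: a ≡ -1975 (mod 122).
Smallest nonnegative: a = -1975 mod 122 = 99.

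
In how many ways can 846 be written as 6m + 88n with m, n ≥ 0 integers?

gcd(88, 6) = 2  (88 = 14×6 + 4, 6 = 1×4 + 2, 4 = 2×2).
Back-substituting, 6×(15) + 88×(-1) = 2.
Scale by 423: one solution is (6345, -423). Reduce m mod 44: (9, 9).
General: m = 9 + 44t, n = 9 - 3t.
m ≥ 0 ⇒ t ≥ 0; n ≥ 0 ⇒ t ≤ 3. So t ∈ [0, 3]: 4 solutions.

4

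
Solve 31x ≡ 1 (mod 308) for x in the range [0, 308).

159

gcd(308, 31) = 1  (308 = 9×31 + 29, 31 = 1×29 + 2, 29 = 14×2 + 1, 2 = 2×1).
Back-substituting, 31×(-149) + 308×(15) = 1.
So 31×-149 ≡ 1 (mod 308), and -149 mod 308 = 159.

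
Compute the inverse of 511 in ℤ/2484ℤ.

175

gcd(2484, 511) = 1.
By Bézout, 511×(175) + 2484×(-36) = 1.
So 511×175 ≡ 1 (mod 2484), and 175 mod 2484 = 175.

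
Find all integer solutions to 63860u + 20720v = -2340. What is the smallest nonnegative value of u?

gcd(63860, 20720) = 20.
20 divides -2340, so solutions exist.
By Bézout, 63860*(-195) + 20720*(601) = 20.
Scale by -2340/20 = -117: (u₀, v₀) = (22815, -70317).
General solution: u = 22815 + 1036t, v = -70317 - 3193t for integer t.
u ≥ 0: smallest is 22815 mod 1036 = 23 (at t = -22), with v = -71.

23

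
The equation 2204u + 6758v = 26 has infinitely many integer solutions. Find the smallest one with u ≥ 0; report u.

2499

gcd(6758, 2204):
  6758 = 3×2204 + 146
  2204 = 15×146 + 14
  146 = 10×14 + 6
  14 = 2×6 + 2
  6 = 3×2
so gcd(6758, 2204) = 2.
2 divides 26, so solutions exist.
Back-substitute for Bézout coefficients:
  2 = 14 - 2×6
  ... = 2204×(972) + 6758×(-317)
Scale by 26/2 = 13: (u₀, v₀) = (12636, -4121).
General solution: u = 12636 + 3379t, v = -4121 - 1102t for integer t.
u ≥ 0: smallest is 12636 mod 3379 = 2499 (at t = -3), with v = -815.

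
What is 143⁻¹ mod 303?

gcd(303, 143):
  303 = 2×143 + 17
  143 = 8×17 + 7
  17 = 2×7 + 3
  7 = 2×3 + 1
  3 = 3×1
so gcd(303, 143) = 1.
Back-substitute for Bézout coefficients:
  1 = 7 - 2×3
  ... = 143×(89) + 303×(-42)
So 143×89 ≡ 1 (mod 303), and 89 mod 303 = 89.

89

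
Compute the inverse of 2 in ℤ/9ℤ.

gcd(9, 2):
  9 = 4×2 + 1
  2 = 2×1
so gcd(9, 2) = 1.
Back-substitute for Bézout coefficients:
  1 = 9 - 4×2
  ... = 2×(-4) + 9×(1)
So 2×-4 ≡ 1 (mod 9), and -4 mod 9 = 5.

5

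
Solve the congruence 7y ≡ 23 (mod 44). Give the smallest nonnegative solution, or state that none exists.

gcd(44, 7) = 1  (44 = 6*7 + 2, 7 = 3*2 + 1, 2 = 2*1).
1 divides 23, so solutions exist.
Back-substituting, 7*(19) + 44*(-3) = 1.
So 7*(19) ≡ 1 (mod 44); multiply by 23: y ≡ 437 (mod 44).
Smallest nonnegative: y = 437 mod 44 = 41.

41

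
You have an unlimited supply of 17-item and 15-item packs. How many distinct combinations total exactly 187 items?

1

Need nonnegative integers with 17j + 15k = 187.
gcd(17, 15) = 1, and 17·(-7) + 15·(8) = 1.
So (j₀, k₀) = (-1309, 1496); general j = -1309 + 15t, k = 1496 - 17t.
j ≥ 0 ⇒ t ≥ 88; k ≥ 0 ⇒ t ≤ 88. That's 1 value of t.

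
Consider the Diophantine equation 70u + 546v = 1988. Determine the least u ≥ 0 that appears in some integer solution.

5

gcd(546, 70):
  546 = 7×70 + 56
  70 = 1×56 + 14
  56 = 4×14
so gcd(546, 70) = 14.
14 divides 1988, so solutions exist.
Back-substitute for Bézout coefficients:
  14 = 70 - 1×56
  ... = 70×(8) + 546×(-1)
Scale by 1988/14 = 142: (u₀, v₀) = (1136, -142).
General solution: u = 1136 + 39t, v = -142 - 5t for integer t.
u ≥ 0: smallest is 1136 mod 39 = 5 (at t = -29), with v = 3.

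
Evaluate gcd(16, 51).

1

gcd(51, 16):
  51 = 3*16 + 3
  16 = 5*3 + 1
  3 = 3*1
so gcd(51, 16) = 1.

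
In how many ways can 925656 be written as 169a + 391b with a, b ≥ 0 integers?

gcd(391, 169) = 1  (391 = 2·169 + 53, 169 = 3·53 + 10, 53 = 5·10 + 3, 10 = 3·3 + 1, 3 = 3·1).
Back-substituting, 169·(118) + 391·(-51) = 1.
Scale by 925656: one solution is (109227408, -47208456). Reduce a mod 391: (385, 2201).
General: a = 385 + 391t, b = 2201 - 169t.
a ≥ 0 ⇒ t ≥ 0; b ≥ 0 ⇒ t ≤ 13. So t ∈ [0, 13]: 14 solutions.

14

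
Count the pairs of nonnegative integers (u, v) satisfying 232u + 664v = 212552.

11

gcd(664, 232) = 8.
By Bézout, 232·(-20) + 664·(7) = 8.
One solution: (69, 296).
General: u = 69 + 83t, v = 296 - 29t.
u ≥ 0 ⇒ t ≥ 0; v ≥ 0 ⇒ t ≤ 10. So t ∈ [0, 10]: 11 solutions.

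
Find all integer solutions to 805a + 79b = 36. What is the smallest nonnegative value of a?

gcd(805, 79):
  805 = 10·79 + 15
  79 = 5·15 + 4
  15 = 3·4 + 3
  4 = 1·3 + 1
  3 = 3·1
so gcd(805, 79) = 1.
1 divides 36, so solutions exist.
Back-substitute for Bézout coefficients:
  1 = 4 - 1·3
  ... = 805·(-21) + 79·(214)
Scale by 36/1 = 36: (a₀, b₀) = (-756, 7704).
General solution: a = -756 + 79t, b = 7704 - 805t for integer t.
a ≥ 0: smallest is -756 mod 79 = 34 (at t = 10), with b = -346.

34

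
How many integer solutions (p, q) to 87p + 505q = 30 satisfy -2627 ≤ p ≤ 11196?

gcd(505, 87):
  505 = 5·87 + 70
  87 = 1·70 + 17
  70 = 4·17 + 2
  17 = 8·2 + 1
  2 = 2·1
so gcd(505, 87) = 1.
Back-substitute for Bézout coefficients:
  1 = 17 - 8·2
  ... = 87·(238) + 505·(-41)
Scale by 30: particular solution (7140, -1230); reduce p mod 505: (70, -12).
General solution: p = 70 + 505t, q = -12 - 87t for integer t.
-2627 ≤ 70 + 505t ≤ 11196 gives t ∈ [-5, 22], which is 28 values.

28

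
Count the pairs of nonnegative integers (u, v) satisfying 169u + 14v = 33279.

gcd(169, 14):
  169 = 12·14 + 1
  14 = 14·1
so gcd(169, 14) = 1.
Back-substitute for Bézout coefficients:
  1 = 169 - 12·14
  ... = 169·(1) + 14·(-12)
Scale by 33279: one solution is (33279, -399348). Reduce u mod 14: (1, 2365).
General: u = 1 + 14t, v = 2365 - 169t.
u ≥ 0 ⇒ t ≥ 0; v ≥ 0 ⇒ t ≤ 13. So t ∈ [0, 13]: 14 solutions.

14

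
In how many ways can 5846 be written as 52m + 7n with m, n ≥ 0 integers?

gcd(52, 7) = 1  (52 = 7×7 + 3, 7 = 2×3 + 1, 3 = 3×1).
Back-substituting, 52×(-2) + 7×(15) = 1.
Scale by 5846: one solution is (-11692, 87690). Reduce m mod 7: (5, 798).
General: m = 5 + 7t, n = 798 - 52t.
m ≥ 0 ⇒ t ≥ 0; n ≥ 0 ⇒ t ≤ 15. So t ∈ [0, 15]: 16 solutions.

16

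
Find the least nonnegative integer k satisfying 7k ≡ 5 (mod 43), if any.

gcd(43, 7) = 1.
1 divides 5, so solutions exist.
By Bézout, 7×(-6) + 43×(1) = 1.
So 7×(-6) ≡ 1 (mod 43); multiply by 5: k ≡ -30 (mod 43).
Smallest nonnegative: k = -30 mod 43 = 13.

13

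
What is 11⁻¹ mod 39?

gcd(39, 11) = 1  (39 = 3·11 + 6, 11 = 1·6 + 5, 6 = 1·5 + 1, 5 = 5·1).
Back-substituting, 11·(-7) + 39·(2) = 1.
So 11·-7 ≡ 1 (mod 39), and -7 mod 39 = 32.

32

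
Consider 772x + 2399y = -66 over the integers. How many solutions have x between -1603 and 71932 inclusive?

gcd(2399, 772) = 1.
By Bézout, 772×(289) + 2399×(-93) = 1.
Particular solution: (118, -38).
General solution: x = 118 + 2399t, y = -38 - 772t for integer t.
-1603 ≤ 118 + 2399t ≤ 71932 gives t ∈ [0, 29], which is 30 values.

30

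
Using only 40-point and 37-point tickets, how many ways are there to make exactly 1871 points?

Need nonnegative integers with 40j + 37k = 1871.
gcd(40, 37) = 1, and 40·(-12) + 37·(13) = 1.
So (j₀, k₀) = (-22452, 24323); general j = -22452 + 37t, k = 24323 - 40t.
j ≥ 0 ⇒ t ≥ 607; k ≥ 0 ⇒ t ≤ 608. That's 2 values of t.

2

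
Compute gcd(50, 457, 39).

gcd(457, 50) = 1  (457 = 9*50 + 7, 50 = 7*7 + 1, 7 = 7*1).
gcd(1, 39) = 1.

1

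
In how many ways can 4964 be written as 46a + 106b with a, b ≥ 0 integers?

gcd(106, 46) = 2  (106 = 2·46 + 14, 46 = 3·14 + 4, 14 = 3·4 + 2, 4 = 2·2).
Back-substituting, 46·(-23) + 106·(10) = 2.
Scale by 2482: one solution is (-57086, 24820). Reduce a mod 53: (48, 26).
General: a = 48 + 53t, b = 26 - 23t.
a ≥ 0 ⇒ t ≥ 0; b ≥ 0 ⇒ t ≤ 1. So t ∈ [0, 1]: 2 solutions.

2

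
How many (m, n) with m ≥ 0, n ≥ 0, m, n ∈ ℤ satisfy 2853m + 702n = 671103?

gcd(2853, 702) = 9.
By Bézout, 2853*(-31) + 702*(126) = 9.
One solution: (31, 830).
General: m = 31 + 78t, n = 830 - 317t.
m ≥ 0 ⇒ t ≥ 0; n ≥ 0 ⇒ t ≤ 2. So t ∈ [0, 2]: 3 solutions.

3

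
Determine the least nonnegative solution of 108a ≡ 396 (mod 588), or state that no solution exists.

gcd(588, 108) = 12  (588 = 5*108 + 48, 108 = 2*48 + 12, 48 = 4*12).
12 divides 396, so solutions exist.
Back-substituting, 108*(11) + 588*(-2) = 12.
So 108*(11) ≡ 12 (mod 588); multiply by 33: a ≡ 363 (mod 49).
Smallest nonnegative: a = 363 mod 49 = 20.

20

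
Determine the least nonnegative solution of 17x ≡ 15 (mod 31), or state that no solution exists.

gcd(31, 17) = 1.
1 divides 15, so solutions exist.
By Bézout, 17*(11) + 31*(-6) = 1.
So 17*(11) ≡ 1 (mod 31); multiply by 15: x ≡ 165 (mod 31).
Smallest nonnegative: x = 165 mod 31 = 10.

10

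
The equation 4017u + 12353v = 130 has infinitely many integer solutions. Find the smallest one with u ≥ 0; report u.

gcd(12353, 4017):
  12353 = 3×4017 + 302
  4017 = 13×302 + 91
  302 = 3×91 + 29
  91 = 3×29 + 4
  29 = 7×4 + 1
  4 = 4×1
so gcd(12353, 4017) = 1.
1 divides 130, so solutions exist.
Back-substitute for Bézout coefficients:
  1 = 29 - 7×4
  ... = 4017×(-2986) + 12353×(971)
Scale by 130/1 = 130: (u₀, v₀) = (-388180, 126230).
General solution: u = -388180 + 12353t, v = 126230 - 4017t for integer t.
u ≥ 0: smallest is -388180 mod 12353 = 7116 (at t = 32), with v = -2314.

7116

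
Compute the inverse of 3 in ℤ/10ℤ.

gcd(10, 3) = 1.
By Bézout, 3*(-3) + 10*(1) = 1.
So 3*-3 ≡ 1 (mod 10), and -3 mod 10 = 7.

7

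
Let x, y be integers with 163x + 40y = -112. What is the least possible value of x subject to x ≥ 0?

16

gcd(163, 40):
  163 = 4*40 + 3
  40 = 13*3 + 1
  3 = 3*1
so gcd(163, 40) = 1.
1 divides -112, so solutions exist.
Back-substitute for Bézout coefficients:
  1 = 40 - 13*3
  ... = 163*(-13) + 40*(53)
Scale by -112/1 = -112: (x₀, y₀) = (1456, -5936).
General solution: x = 1456 + 40t, y = -5936 - 163t for integer t.
x ≥ 0: smallest is 1456 mod 40 = 16 (at t = -36), with y = -68.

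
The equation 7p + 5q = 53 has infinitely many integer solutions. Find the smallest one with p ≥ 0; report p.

4

gcd(7, 5) = 1  (7 = 1*5 + 2, 5 = 2*2 + 1, 2 = 2*1).
1 divides 53, so solutions exist.
Back-substituting, 7*(-2) + 5*(3) = 1.
Scale by 53/1 = 53: (p₀, q₀) = (-106, 159).
General solution: p = -106 + 5t, q = 159 - 7t for integer t.
p ≥ 0: smallest is -106 mod 5 = 4 (at t = 22), with q = 5.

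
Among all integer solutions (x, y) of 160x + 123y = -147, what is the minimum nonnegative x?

6

gcd(160, 123) = 1  (160 = 1×123 + 37, 123 = 3×37 + 12, 37 = 3×12 + 1, 12 = 12×1).
1 divides -147, so solutions exist.
Back-substituting, 160×(10) + 123×(-13) = 1.
Scale by -147/1 = -147: (x₀, y₀) = (-1470, 1911).
General solution: x = -1470 + 123t, y = 1911 - 160t for integer t.
x ≥ 0: smallest is -1470 mod 123 = 6 (at t = 12), with y = -9.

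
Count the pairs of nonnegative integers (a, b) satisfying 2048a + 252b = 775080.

gcd(2048, 252) = 4.
By Bézout, 2048×(8) + 252×(-65) = 4.
One solution: (45, 2710).
General: a = 45 + 63t, b = 2710 - 512t.
a ≥ 0 ⇒ t ≥ 0; b ≥ 0 ⇒ t ≤ 5. So t ∈ [0, 5]: 6 solutions.

6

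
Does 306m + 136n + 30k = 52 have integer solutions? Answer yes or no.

yes

gcd(306, 136) = 34  (306 = 2×136 + 34, 136 = 4×34).
gcd(34, 30) = 2.
2 divides 52, so integer solutions exist.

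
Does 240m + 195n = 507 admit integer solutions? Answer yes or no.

no

gcd(240, 195) = 15.
15 does not divide 507 (remainder 12), so no integer solutions.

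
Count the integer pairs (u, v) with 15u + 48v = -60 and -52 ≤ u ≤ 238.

gcd(48, 15):
  48 = 3*15 + 3
  15 = 5*3
so gcd(48, 15) = 3.
Back-substitute for Bézout coefficients:
  3 = 48 - 3*15
  ... = 15*(-3) + 48*(1)
Scale by -20: particular solution (60, -20); reduce u mod 16: (12, -5).
General solution: u = 12 + 16t, v = -5 - 5t for integer t.
-52 ≤ 12 + 16t ≤ 238 gives t ∈ [-4, 14], which is 19 values.

19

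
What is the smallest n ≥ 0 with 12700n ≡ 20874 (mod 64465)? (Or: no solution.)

no solution

gcd(64465, 12700) = 5.
5 does not divide 20874, so the congruence has no solution.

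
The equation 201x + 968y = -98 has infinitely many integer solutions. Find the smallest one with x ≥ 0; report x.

gcd(968, 201):
  968 = 4·201 + 164
  201 = 1·164 + 37
  164 = 4·37 + 16
  37 = 2·16 + 5
  16 = 3·5 + 1
  5 = 5·1
so gcd(968, 201) = 1.
1 divides -98, so solutions exist.
Back-substitute for Bézout coefficients:
  1 = 16 - 3·5
  ... = 201·(-183) + 968·(38)
Scale by -98/1 = -98: (x₀, y₀) = (17934, -3724).
General solution: x = 17934 + 968t, y = -3724 - 201t for integer t.
x ≥ 0: smallest is 17934 mod 968 = 510 (at t = -18), with y = -106.

510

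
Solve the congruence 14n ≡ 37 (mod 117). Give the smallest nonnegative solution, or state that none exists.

gcd(117, 14) = 1  (117 = 8×14 + 5, 14 = 2×5 + 4, 5 = 1×4 + 1, 4 = 4×1).
1 divides 37, so solutions exist.
Back-substituting, 14×(-25) + 117×(3) = 1.
So 14×(-25) ≡ 1 (mod 117); multiply by 37: n ≡ -925 (mod 117).
Smallest nonnegative: n = -925 mod 117 = 11.

11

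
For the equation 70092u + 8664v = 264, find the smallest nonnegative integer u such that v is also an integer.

378

gcd(70092, 8664):
  70092 = 8×8664 + 780
  8664 = 11×780 + 84
  780 = 9×84 + 24
  84 = 3×24 + 12
  24 = 2×12
so gcd(70092, 8664) = 12.
12 divides 264, so solutions exist.
Back-substitute for Bézout coefficients:
  12 = 84 - 3×24
  ... = 70092×(-311) + 8664×(2516)
Scale by 264/12 = 22: (u₀, v₀) = (-6842, 55352).
General solution: u = -6842 + 722t, v = 55352 - 5841t for integer t.
u ≥ 0: smallest is -6842 mod 722 = 378 (at t = 10), with v = -3058.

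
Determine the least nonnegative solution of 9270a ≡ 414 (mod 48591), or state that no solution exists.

346

gcd(48591, 9270) = 9.
9 divides 414, so solutions exist.
By Bézout, 9270·(477) + 48591·(-91) = 9.
So 9270·(477) ≡ 9 (mod 48591); multiply by 46: a ≡ 21942 (mod 5399).
Smallest nonnegative: a = 21942 mod 5399 = 346.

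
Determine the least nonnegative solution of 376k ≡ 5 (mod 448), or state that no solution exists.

no solution

gcd(448, 376) = 8  (448 = 1*376 + 72, 376 = 5*72 + 16, 72 = 4*16 + 8, 16 = 2*8).
8 does not divide 5, so the congruence has no solution.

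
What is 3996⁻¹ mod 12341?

874

gcd(12341, 3996) = 1  (12341 = 3·3996 + 353, 3996 = 11·353 + 113, 353 = 3·113 + 14, 113 = 8·14 + 1, 14 = 14·1).
Back-substituting, 3996·(874) + 12341·(-283) = 1.
So 3996·874 ≡ 1 (mod 12341), and 874 mod 12341 = 874.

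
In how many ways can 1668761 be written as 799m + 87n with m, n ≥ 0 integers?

24

gcd(799, 87):
  799 = 9·87 + 16
  87 = 5·16 + 7
  16 = 2·7 + 2
  7 = 3·2 + 1
  2 = 2·1
so gcd(799, 87) = 1.
Back-substitute for Bézout coefficients:
  1 = 7 - 3·2
  ... = 799·(-38) + 87·(349)
Scale by 1668761: one solution is (-63412918, 582397589). Reduce m mod 87: (77, 18474).
General: m = 77 + 87t, n = 18474 - 799t.
m ≥ 0 ⇒ t ≥ 0; n ≥ 0 ⇒ t ≤ 23. So t ∈ [0, 23]: 24 solutions.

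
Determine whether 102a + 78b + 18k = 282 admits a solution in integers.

gcd(102, 78) = 6.
gcd(6, 18) = 6.
6 divides 282, so integer solutions exist.

yes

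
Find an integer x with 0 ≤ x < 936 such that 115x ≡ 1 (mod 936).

643

gcd(936, 115) = 1  (936 = 8·115 + 16, 115 = 7·16 + 3, 16 = 5·3 + 1, 3 = 3·1).
Back-substituting, 115·(-293) + 936·(36) = 1.
So 115·-293 ≡ 1 (mod 936), and -293 mod 936 = 643.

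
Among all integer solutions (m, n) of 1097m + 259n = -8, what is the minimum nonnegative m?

gcd(1097, 259):
  1097 = 4*259 + 61
  259 = 4*61 + 15
  61 = 4*15 + 1
  15 = 15*1
so gcd(1097, 259) = 1.
1 divides -8, so solutions exist.
Back-substitute for Bézout coefficients:
  1 = 61 - 4*15
  ... = 1097*(17) + 259*(-72)
Scale by -8/1 = -8: (m₀, n₀) = (-136, 576).
General solution: m = -136 + 259t, n = 576 - 1097t for integer t.
m ≥ 0: smallest is -136 mod 259 = 123 (at t = 1), with n = -521.

123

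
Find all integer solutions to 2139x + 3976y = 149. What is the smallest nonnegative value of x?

1831

gcd(3976, 2139):
  3976 = 1*2139 + 1837
  2139 = 1*1837 + 302
  1837 = 6*302 + 25
  302 = 12*25 + 2
  25 = 12*2 + 1
  2 = 2*1
so gcd(3976, 2139) = 1.
1 divides 149, so solutions exist.
Back-substitute for Bézout coefficients:
  1 = 25 - 12*2
  ... = 2139*(-1909) + 3976*(1027)
Scale by 149/1 = 149: (x₀, y₀) = (-284441, 153023).
General solution: x = -284441 + 3976t, y = 153023 - 2139t for integer t.
x ≥ 0: smallest is -284441 mod 3976 = 1831 (at t = 72), with y = -985.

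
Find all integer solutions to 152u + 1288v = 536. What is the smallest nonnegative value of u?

12

gcd(1288, 152):
  1288 = 8*152 + 72
  152 = 2*72 + 8
  72 = 9*8
so gcd(1288, 152) = 8.
8 divides 536, so solutions exist.
Back-substitute for Bézout coefficients:
  8 = 152 - 2*72
  ... = 152*(17) + 1288*(-2)
Scale by 536/8 = 67: (u₀, v₀) = (1139, -134).
General solution: u = 1139 + 161t, v = -134 - 19t for integer t.
u ≥ 0: smallest is 1139 mod 161 = 12 (at t = -7), with v = -1.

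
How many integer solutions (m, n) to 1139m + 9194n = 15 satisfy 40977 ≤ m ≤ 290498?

27

gcd(9194, 1139):
  9194 = 8·1139 + 82
  1139 = 13·82 + 73
  82 = 1·73 + 9
  73 = 8·9 + 1
  9 = 9·1
so gcd(9194, 1139) = 1.
Back-substitute for Bézout coefficients:
  1 = 73 - 8·9
  ... = 1139·(1009) + 9194·(-125)
Scale by 15: particular solution (15135, -1875); reduce m mod 9194: (5941, -736).
General solution: m = 5941 + 9194t, n = -736 - 1139t for integer t.
40977 ≤ 5941 + 9194t ≤ 290498 gives t ∈ [4, 30], which is 27 values.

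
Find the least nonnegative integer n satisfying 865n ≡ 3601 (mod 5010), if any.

gcd(5010, 865) = 5  (5010 = 5×865 + 685, 865 = 1×685 + 180, 685 = 3×180 + 145, 180 = 1×145 + 35, 145 = 4×35 + 5, 35 = 7×5).
5 does not divide 3601, so the congruence has no solution.

no solution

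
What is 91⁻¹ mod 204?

139

gcd(204, 91) = 1  (204 = 2×91 + 22, 91 = 4×22 + 3, 22 = 7×3 + 1, 3 = 3×1).
Back-substituting, 91×(-65) + 204×(29) = 1.
So 91×-65 ≡ 1 (mod 204), and -65 mod 204 = 139.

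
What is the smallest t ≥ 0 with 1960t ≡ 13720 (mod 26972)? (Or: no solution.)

7

gcd(26972, 1960):
  26972 = 13*1960 + 1492
  1960 = 1*1492 + 468
  1492 = 3*468 + 88
  468 = 5*88 + 28
  88 = 3*28 + 4
  28 = 7*4
so gcd(26972, 1960) = 4.
4 divides 13720, so solutions exist.
Back-substitute for Bézout coefficients:
  4 = 88 - 3*28
  ... = 1960*(-922) + 26972*(67)
So 1960*(-922) ≡ 4 (mod 26972); multiply by 3430: t ≡ -3162460 (mod 6743).
Smallest nonnegative: t = -3162460 mod 6743 = 7.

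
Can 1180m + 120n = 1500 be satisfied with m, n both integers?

gcd(1180, 120) = 20.
20 divides 1500, so integer solutions exist.

yes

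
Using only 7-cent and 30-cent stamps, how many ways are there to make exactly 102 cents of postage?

1

Need nonnegative integers with 7j + 30k = 102.
gcd(7, 30) = 1, and 7·(13) + 30·(-3) = 1.
So (j₀, k₀) = (1326, -306); general j = 1326 + 30t, k = -306 - 7t.
j ≥ 0 ⇒ t ≥ -44; k ≥ 0 ⇒ t ≤ -44. That's 1 value of t.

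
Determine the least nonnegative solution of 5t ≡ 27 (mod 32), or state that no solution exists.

gcd(32, 5) = 1  (32 = 6·5 + 2, 5 = 2·2 + 1, 2 = 2·1).
1 divides 27, so solutions exist.
Back-substituting, 5·(13) + 32·(-2) = 1.
So 5·(13) ≡ 1 (mod 32); multiply by 27: t ≡ 351 (mod 32).
Smallest nonnegative: t = 351 mod 32 = 31.

31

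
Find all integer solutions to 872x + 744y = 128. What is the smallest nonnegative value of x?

1

gcd(872, 744):
  872 = 1*744 + 128
  744 = 5*128 + 104
  128 = 1*104 + 24
  104 = 4*24 + 8
  24 = 3*8
so gcd(872, 744) = 8.
8 divides 128, so solutions exist.
Back-substitute for Bézout coefficients:
  8 = 104 - 4*24
  ... = 872*(-29) + 744*(34)
Scale by 128/8 = 16: (x₀, y₀) = (-464, 544).
General solution: x = -464 + 93t, y = 544 - 109t for integer t.
x ≥ 0: smallest is -464 mod 93 = 1 (at t = 5), with y = -1.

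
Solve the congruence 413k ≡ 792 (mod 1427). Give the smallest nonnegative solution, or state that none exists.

gcd(1427, 413) = 1.
1 divides 792, so solutions exist.
By Bézout, 413×(463) + 1427×(-134) = 1.
So 413×(463) ≡ 1 (mod 1427); multiply by 792: k ≡ 366696 (mod 1427).
Smallest nonnegative: k = 366696 mod 1427 = 1384.

1384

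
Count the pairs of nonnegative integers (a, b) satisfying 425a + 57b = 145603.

gcd(425, 57) = 1.
By Bézout, 425·(11) + 57·(-82) = 1.
One solution: (47, 2204).
General: a = 47 + 57t, b = 2204 - 425t.
a ≥ 0 ⇒ t ≥ 0; b ≥ 0 ⇒ t ≤ 5. So t ∈ [0, 5]: 6 solutions.

6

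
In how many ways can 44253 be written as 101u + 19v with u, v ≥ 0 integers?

23

gcd(101, 19) = 1  (101 = 5×19 + 6, 19 = 3×6 + 1, 6 = 6×1).
Back-substituting, 101×(-3) + 19×(16) = 1.
Scale by 44253: one solution is (-132759, 708048). Reduce u mod 19: (13, 2260).
General: u = 13 + 19t, v = 2260 - 101t.
u ≥ 0 ⇒ t ≥ 0; v ≥ 0 ⇒ t ≤ 22. So t ∈ [0, 22]: 23 solutions.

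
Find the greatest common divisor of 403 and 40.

gcd(403, 40):
  403 = 10·40 + 3
  40 = 13·3 + 1
  3 = 3·1
so gcd(403, 40) = 1.

1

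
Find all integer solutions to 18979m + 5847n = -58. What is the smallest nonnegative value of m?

3326

gcd(18979, 5847) = 1  (18979 = 3×5847 + 1438, 5847 = 4×1438 + 95, 1438 = 15×95 + 13, 95 = 7×13 + 4, 13 = 3×4 + 1, 4 = 4×1).
1 divides -58, so solutions exist.
Back-substituting, 18979×(1354) + 5847×(-4395) = 1.
Scale by -58/1 = -58: (m₀, n₀) = (-78532, 254910).
General solution: m = -78532 + 5847t, n = 254910 - 18979t for integer t.
m ≥ 0: smallest is -78532 mod 5847 = 3326 (at t = 14), with n = -10796.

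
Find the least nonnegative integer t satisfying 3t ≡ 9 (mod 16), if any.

gcd(16, 3):
  16 = 5×3 + 1
  3 = 3×1
so gcd(16, 3) = 1.
1 divides 9, so solutions exist.
Back-substitute for Bézout coefficients:
  1 = 16 - 5×3
  ... = 3×(-5) + 16×(1)
So 3×(-5) ≡ 1 (mod 16); multiply by 9: t ≡ -45 (mod 16).
Smallest nonnegative: t = -45 mod 16 = 3.

3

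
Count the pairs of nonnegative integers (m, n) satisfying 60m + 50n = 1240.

4

gcd(60, 50):
  60 = 1×50 + 10
  50 = 5×10
so gcd(60, 50) = 10.
Back-substitute for Bézout coefficients:
  10 = 60 - 1×50
  ... = 60×(1) + 50×(-1)
Scale by 124: one solution is (124, -124). Reduce m mod 5: (4, 20).
General: m = 4 + 5t, n = 20 - 6t.
m ≥ 0 ⇒ t ≥ 0; n ≥ 0 ⇒ t ≤ 3. So t ∈ [0, 3]: 4 solutions.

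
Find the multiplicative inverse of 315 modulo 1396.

gcd(1396, 315) = 1.
By Bézout, 315×(195) + 1396×(-44) = 1.
So 315×195 ≡ 1 (mod 1396), and 195 mod 1396 = 195.

195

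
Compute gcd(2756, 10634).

26

gcd(10634, 2756):
  10634 = 3*2756 + 2366
  2756 = 1*2366 + 390
  2366 = 6*390 + 26
  390 = 15*26
so gcd(10634, 2756) = 26.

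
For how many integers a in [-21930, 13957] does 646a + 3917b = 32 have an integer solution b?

9

gcd(3917, 646) = 1.
By Bézout, 646·(382) + 3917·(-63) = 1.
Particular solution: (473, -78).
General solution: a = 473 + 3917t, b = -78 - 646t for integer t.
-21930 ≤ 473 + 3917t ≤ 13957 gives t ∈ [-5, 3], which is 9 values.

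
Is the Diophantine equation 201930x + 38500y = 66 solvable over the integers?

no

gcd(201930, 38500):
  201930 = 5·38500 + 9430
  38500 = 4·9430 + 780
  9430 = 12·780 + 70
  780 = 11·70 + 10
  70 = 7·10
so gcd(201930, 38500) = 10.
10 does not divide 66 (remainder 6), so no integer solutions.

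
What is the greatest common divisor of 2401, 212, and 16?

1

gcd(2401, 212):
  2401 = 11*212 + 69
  212 = 3*69 + 5
  69 = 13*5 + 4
  5 = 1*4 + 1
  4 = 4*1
so gcd(2401, 212) = 1.
gcd(1, 16) = 1.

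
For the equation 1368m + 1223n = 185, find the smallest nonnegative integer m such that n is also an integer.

gcd(1368, 1223) = 1.
1 divides 185, so solutions exist.
By Bézout, 1368×(194) + 1223×(-217) = 1.
Scale by 185/1 = 185: (m₀, n₀) = (35890, -40145).
General solution: m = 35890 + 1223t, n = -40145 - 1368t for integer t.
m ≥ 0: smallest is 35890 mod 1223 = 423 (at t = -29), with n = -473.

423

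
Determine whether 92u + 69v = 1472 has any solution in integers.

yes

gcd(92, 69) = 23  (92 = 1*69 + 23, 69 = 3*23).
23 divides 1472, so integer solutions exist.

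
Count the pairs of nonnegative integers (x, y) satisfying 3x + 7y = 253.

12

gcd(7, 3) = 1.
By Bézout, 3×(-2) + 7×(1) = 1.
One solution: (5, 34).
General: x = 5 + 7t, y = 34 - 3t.
x ≥ 0 ⇒ t ≥ 0; y ≥ 0 ⇒ t ≤ 11. So t ∈ [0, 11]: 12 solutions.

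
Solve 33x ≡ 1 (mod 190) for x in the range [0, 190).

167

gcd(190, 33) = 1.
By Bézout, 33*(-23) + 190*(4) = 1.
So 33*-23 ≡ 1 (mod 190), and -23 mod 190 = 167.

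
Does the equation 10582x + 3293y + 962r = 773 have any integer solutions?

gcd(10582, 3293) = 37  (10582 = 3·3293 + 703, 3293 = 4·703 + 481, 703 = 1·481 + 222, 481 = 2·222 + 37, 222 = 6·37).
gcd(37, 962) = 37.
37 does not divide 773 (remainder 33), so no integer solutions.

no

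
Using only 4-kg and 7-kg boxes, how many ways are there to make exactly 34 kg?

Need nonnegative integers with 4j + 7k = 34.
gcd(4, 7) = 1, and 4·(2) + 7·(-1) = 1.
So (j₀, k₀) = (68, -34); general j = 68 + 7t, k = -34 - 4t.
j ≥ 0 ⇒ t ≥ -9; k ≥ 0 ⇒ t ≤ -9. That's 1 value of t.

1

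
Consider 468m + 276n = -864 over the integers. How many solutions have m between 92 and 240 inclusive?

gcd(468, 276) = 12.
By Bézout, 468*(-10) + 276*(17) = 12.
Particular solution: (7, -15).
General solution: m = 7 + 23t, n = -15 - 39t for integer t.
92 ≤ 7 + 23t ≤ 240 gives t ∈ [4, 10], which is 7 values.

7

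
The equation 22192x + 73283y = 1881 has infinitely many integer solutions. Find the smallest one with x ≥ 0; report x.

gcd(73283, 22192):
  73283 = 3×22192 + 6707
  22192 = 3×6707 + 2071
  6707 = 3×2071 + 494
  2071 = 4×494 + 95
  494 = 5×95 + 19
  95 = 5×19
so gcd(73283, 22192) = 19.
19 divides 1881, so solutions exist.
Back-substitute for Bézout coefficients:
  19 = 494 - 5×95
  ... = 22192×(-743) + 73283×(225)
Scale by 1881/19 = 99: (x₀, y₀) = (-73557, 22275).
General solution: x = -73557 + 3857t, y = 22275 - 1168t for integer t.
x ≥ 0: smallest is -73557 mod 3857 = 3583 (at t = 20), with y = -1085.

3583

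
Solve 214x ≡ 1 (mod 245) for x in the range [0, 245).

gcd(245, 214) = 1.
By Bézout, 214·(79) + 245·(-69) = 1.
So 214·79 ≡ 1 (mod 245), and 79 mod 245 = 79.

79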